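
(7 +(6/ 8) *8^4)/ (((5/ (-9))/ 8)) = -221688/ 5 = -44337.60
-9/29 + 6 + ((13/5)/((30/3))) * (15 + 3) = 7518/725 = 10.37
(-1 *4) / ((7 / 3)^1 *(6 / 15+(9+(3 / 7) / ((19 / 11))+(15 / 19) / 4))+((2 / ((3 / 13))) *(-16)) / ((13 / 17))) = 0.03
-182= -182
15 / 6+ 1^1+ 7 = 21 / 2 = 10.50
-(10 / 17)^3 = -1000 / 4913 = -0.20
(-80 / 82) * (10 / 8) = -50 / 41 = -1.22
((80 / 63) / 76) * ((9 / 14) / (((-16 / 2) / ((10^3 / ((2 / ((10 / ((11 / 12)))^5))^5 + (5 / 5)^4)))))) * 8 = -2981131770127156655004057600000000000000000000000000000 / 277543367798838284580877863431112332945745220943963681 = -10.74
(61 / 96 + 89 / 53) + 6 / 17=230737 / 86496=2.67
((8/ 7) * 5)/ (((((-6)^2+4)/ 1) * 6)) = 1/ 42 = 0.02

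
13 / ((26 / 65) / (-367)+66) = 1835 / 9316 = 0.20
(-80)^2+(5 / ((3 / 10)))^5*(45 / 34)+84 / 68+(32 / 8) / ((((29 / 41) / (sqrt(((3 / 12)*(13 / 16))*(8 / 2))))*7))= 41*sqrt(13) / 203+784188167 / 459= 1708471.68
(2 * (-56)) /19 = -112 /19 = -5.89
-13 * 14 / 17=-182 / 17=-10.71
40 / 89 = 0.45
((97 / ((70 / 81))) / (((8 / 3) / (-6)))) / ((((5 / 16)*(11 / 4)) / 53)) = -29982312 / 1925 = -15575.23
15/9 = 5/3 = 1.67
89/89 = 1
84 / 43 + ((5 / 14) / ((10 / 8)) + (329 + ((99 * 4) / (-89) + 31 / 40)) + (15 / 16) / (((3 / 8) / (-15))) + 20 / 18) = 2808111791 / 9644040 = 291.18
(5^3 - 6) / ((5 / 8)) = 952 / 5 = 190.40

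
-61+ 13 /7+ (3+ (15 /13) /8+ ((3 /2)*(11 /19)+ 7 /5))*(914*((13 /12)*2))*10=107129.41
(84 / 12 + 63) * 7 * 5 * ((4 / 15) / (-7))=-280 / 3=-93.33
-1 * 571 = -571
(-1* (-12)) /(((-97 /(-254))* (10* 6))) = 254 /485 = 0.52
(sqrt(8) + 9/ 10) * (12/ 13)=54/ 65 + 24 * sqrt(2)/ 13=3.44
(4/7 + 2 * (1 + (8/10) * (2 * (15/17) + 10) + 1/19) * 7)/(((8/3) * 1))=249399/4522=55.15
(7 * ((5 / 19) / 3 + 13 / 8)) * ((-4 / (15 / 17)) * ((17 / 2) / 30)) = -1579963 / 102600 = -15.40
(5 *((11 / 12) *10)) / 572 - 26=-8087 / 312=-25.92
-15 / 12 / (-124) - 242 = -120027 / 496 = -241.99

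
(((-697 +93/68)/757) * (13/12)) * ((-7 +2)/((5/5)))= 3074695/617712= 4.98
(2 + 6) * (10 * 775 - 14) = 61888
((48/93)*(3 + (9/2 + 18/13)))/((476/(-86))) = -5676/6851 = -0.83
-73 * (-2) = 146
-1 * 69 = -69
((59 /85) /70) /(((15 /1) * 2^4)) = 59 /1428000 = 0.00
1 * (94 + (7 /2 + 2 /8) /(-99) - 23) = 9367 /132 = 70.96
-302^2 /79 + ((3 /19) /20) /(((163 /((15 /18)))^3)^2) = -2021805400198514560728997 /1751267780093884591872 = -1154.48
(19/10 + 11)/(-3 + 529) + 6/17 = 33753/89420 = 0.38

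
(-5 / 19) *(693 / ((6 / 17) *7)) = -2805 / 38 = -73.82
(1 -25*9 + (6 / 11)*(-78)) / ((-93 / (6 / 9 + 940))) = 8274104 / 3069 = 2696.03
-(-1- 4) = 5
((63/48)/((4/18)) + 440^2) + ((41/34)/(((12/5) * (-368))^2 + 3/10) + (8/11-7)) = 45183972203301089/233388727968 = 193599.63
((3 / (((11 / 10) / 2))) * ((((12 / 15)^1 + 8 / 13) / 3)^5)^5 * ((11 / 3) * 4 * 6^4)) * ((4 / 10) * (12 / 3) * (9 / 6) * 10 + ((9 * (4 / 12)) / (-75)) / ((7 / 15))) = 98695498006301259102186919979326532465455624305508352 / 5703146675172268056389347322659608465135097503662109375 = 0.02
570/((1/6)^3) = 123120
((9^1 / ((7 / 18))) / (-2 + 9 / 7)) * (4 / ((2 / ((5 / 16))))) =-81 / 4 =-20.25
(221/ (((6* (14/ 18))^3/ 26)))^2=6017260041/ 1882384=3196.62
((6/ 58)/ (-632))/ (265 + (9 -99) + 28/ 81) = -243/ 260312584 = -0.00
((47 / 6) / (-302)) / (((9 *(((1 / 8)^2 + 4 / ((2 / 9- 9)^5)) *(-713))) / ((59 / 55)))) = 136522838310832 / 489541581454164525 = 0.00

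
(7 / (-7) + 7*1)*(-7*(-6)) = 252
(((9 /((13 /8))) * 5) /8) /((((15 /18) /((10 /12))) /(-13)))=-45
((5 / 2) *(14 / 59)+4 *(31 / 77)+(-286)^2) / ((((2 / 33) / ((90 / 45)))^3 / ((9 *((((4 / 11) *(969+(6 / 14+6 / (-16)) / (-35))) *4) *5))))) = 3773067890875937478 / 20237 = 186444032755642.51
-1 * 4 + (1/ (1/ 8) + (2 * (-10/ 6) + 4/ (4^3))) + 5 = 275/ 48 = 5.73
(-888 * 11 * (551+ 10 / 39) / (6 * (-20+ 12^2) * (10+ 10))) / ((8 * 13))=-8750093 / 2514720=-3.48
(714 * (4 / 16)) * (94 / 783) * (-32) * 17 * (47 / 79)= -143001824 / 20619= -6935.44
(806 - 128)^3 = 311665752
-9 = -9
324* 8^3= 165888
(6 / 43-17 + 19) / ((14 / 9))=414 / 301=1.38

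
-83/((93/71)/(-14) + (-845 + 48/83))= 6847666/69674197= 0.10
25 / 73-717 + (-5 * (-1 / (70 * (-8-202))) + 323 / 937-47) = -153501466801 / 201098940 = -763.31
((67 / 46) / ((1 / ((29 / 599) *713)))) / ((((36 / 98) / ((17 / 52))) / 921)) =15403445323 / 373776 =41210.36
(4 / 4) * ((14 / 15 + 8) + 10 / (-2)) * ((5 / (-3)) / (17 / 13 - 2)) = 767 / 81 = 9.47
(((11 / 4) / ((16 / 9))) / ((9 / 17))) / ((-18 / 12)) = -187 / 96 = -1.95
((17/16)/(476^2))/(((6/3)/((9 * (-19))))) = -171/426496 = -0.00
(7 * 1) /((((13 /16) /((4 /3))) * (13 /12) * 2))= 5.30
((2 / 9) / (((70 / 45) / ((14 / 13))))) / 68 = 1 / 442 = 0.00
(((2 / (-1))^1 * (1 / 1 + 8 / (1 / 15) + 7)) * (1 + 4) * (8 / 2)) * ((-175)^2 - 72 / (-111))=-5801722880 / 37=-156803321.08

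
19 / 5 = 3.80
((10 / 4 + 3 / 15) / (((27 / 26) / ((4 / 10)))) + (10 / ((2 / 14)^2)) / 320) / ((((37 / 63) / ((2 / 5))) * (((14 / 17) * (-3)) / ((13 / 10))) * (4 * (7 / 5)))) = -1363791 / 8288000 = -0.16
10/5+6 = 8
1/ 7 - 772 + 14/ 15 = -80947/ 105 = -770.92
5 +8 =13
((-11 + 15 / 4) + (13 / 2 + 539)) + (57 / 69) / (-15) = 742709 / 1380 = 538.19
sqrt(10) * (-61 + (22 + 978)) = 939 * sqrt(10) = 2969.38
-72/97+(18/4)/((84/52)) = 2775/1358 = 2.04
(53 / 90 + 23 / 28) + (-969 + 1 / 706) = -430363909 / 444780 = -967.59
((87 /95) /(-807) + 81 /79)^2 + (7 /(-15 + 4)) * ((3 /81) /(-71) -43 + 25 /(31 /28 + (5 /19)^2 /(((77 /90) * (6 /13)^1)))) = 16.01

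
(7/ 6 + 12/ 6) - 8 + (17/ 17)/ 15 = -4.77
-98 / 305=-0.32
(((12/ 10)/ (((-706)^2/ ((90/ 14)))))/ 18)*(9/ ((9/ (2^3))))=0.00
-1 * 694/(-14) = 347/7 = 49.57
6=6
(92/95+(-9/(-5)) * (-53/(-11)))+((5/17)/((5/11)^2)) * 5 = 59544/3553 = 16.76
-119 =-119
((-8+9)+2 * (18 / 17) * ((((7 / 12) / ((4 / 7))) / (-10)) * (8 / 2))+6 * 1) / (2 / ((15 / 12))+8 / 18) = 9387 / 3128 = 3.00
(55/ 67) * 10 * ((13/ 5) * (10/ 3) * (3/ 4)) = 3575/ 67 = 53.36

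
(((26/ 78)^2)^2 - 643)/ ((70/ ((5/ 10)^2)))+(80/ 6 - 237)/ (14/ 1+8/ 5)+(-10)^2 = 12289817/ 147420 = 83.37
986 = 986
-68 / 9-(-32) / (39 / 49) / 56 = -800 / 117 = -6.84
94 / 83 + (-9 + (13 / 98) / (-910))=-7.87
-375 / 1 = -375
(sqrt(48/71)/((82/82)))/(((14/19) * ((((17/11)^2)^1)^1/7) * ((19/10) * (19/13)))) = 31460 * sqrt(213)/389861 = 1.18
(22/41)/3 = 22/123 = 0.18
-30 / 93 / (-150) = 1 / 465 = 0.00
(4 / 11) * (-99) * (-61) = 2196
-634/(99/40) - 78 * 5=-63970/99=-646.16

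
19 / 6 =3.17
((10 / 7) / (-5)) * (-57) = 114 / 7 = 16.29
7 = 7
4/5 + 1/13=57/65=0.88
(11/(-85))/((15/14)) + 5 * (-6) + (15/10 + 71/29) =-1935457/73950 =-26.17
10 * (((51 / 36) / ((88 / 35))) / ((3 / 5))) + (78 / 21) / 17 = 1811309 / 188496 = 9.61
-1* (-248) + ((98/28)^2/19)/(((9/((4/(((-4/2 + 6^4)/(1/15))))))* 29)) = 23871039169/96254190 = 248.00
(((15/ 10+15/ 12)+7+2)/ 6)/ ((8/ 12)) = 47/ 16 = 2.94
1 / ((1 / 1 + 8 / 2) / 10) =2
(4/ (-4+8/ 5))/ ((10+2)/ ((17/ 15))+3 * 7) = -85/ 1611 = -0.05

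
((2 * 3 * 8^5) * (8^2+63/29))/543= 125763584/5249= 23959.53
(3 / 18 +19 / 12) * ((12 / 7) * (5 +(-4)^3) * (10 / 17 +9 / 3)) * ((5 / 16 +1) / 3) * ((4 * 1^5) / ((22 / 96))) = -906948 / 187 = -4849.99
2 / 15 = 0.13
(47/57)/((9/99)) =517/57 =9.07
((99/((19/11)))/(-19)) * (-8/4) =2178/361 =6.03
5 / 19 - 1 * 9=-166 / 19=-8.74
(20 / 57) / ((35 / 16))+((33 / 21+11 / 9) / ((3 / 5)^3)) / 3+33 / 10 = 1076443 / 138510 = 7.77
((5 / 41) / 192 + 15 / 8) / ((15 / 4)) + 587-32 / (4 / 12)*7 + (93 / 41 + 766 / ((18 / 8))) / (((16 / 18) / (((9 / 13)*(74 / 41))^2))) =867937326745 / 1677261456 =517.47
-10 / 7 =-1.43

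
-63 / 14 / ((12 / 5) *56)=-15 / 448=-0.03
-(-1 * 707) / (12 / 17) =12019 / 12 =1001.58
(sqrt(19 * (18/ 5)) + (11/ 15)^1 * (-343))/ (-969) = 3773/ 14535 - sqrt(190)/ 1615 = 0.25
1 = 1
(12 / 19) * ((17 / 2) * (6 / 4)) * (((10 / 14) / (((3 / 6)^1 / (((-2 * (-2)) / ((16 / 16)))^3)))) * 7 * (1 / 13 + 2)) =2643840 / 247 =10703.81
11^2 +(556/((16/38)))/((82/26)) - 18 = 521.70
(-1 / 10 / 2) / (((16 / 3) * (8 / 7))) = -21 / 2560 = -0.01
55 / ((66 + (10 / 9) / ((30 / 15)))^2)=4455 / 358801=0.01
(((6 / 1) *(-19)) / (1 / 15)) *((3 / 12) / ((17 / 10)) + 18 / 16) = -147915 / 68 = -2175.22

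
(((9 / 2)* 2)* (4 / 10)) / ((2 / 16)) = 144 / 5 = 28.80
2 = 2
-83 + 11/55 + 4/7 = -2878/35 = -82.23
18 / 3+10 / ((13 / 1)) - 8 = -16 / 13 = -1.23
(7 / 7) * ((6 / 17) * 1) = 6 / 17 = 0.35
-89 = -89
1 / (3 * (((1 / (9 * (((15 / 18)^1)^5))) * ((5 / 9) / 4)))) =625 / 72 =8.68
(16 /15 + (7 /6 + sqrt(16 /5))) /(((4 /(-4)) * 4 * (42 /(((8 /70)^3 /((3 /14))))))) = -0.00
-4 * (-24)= 96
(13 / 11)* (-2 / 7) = -26 / 77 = -0.34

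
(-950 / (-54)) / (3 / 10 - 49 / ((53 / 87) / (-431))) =251750 / 496089603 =0.00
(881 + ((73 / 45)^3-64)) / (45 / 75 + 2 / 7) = 927.24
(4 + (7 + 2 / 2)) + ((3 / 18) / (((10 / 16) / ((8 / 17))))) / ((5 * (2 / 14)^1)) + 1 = 16799 / 1275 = 13.18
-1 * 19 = -19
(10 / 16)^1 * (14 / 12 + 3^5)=7325 / 48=152.60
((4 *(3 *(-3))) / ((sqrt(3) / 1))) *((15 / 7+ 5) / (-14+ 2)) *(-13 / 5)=-130 *sqrt(3) / 7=-32.17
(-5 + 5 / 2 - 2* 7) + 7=-9.50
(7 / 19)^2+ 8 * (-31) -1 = -89840 / 361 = -248.86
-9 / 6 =-3 / 2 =-1.50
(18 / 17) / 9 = 2 / 17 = 0.12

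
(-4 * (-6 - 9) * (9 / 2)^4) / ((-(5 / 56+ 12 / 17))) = -23422770 / 757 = -30941.57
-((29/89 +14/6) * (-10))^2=-50410000/71289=-707.12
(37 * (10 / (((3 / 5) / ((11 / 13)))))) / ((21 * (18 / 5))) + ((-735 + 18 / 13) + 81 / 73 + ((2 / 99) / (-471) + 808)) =76568271863 / 929269341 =82.40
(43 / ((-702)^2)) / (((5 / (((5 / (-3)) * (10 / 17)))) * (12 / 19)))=-4085 / 150798024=-0.00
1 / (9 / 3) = 1 / 3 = 0.33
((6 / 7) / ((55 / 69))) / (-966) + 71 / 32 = 2.22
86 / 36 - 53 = -911 / 18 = -50.61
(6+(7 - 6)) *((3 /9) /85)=7 /255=0.03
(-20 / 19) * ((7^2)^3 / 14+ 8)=-168230 / 19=-8854.21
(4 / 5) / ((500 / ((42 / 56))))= 3 / 2500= 0.00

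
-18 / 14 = -9 / 7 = -1.29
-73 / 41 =-1.78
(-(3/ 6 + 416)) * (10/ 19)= -4165/ 19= -219.21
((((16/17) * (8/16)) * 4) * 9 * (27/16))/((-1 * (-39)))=162/221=0.73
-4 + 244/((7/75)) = 18272/7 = 2610.29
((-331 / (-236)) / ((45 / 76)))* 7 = 44023 / 2655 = 16.58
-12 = -12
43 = 43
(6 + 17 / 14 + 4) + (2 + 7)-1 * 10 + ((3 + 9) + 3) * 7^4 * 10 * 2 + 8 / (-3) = 30252917 / 42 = 720307.55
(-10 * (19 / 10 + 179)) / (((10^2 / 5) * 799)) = -1809 / 15980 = -0.11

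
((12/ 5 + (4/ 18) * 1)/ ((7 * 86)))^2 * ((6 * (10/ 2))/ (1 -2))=-6962/ 12231135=-0.00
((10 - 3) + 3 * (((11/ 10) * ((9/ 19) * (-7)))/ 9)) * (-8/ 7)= -628/ 95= -6.61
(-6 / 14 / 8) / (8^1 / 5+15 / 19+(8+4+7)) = -285 / 113792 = -0.00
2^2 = 4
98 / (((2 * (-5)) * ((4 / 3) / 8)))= -294 / 5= -58.80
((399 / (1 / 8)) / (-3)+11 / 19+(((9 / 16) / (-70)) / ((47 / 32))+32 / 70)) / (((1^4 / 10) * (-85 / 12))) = 797354592 / 531335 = 1500.66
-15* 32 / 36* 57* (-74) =56240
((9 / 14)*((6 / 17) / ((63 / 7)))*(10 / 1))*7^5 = 72030 / 17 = 4237.06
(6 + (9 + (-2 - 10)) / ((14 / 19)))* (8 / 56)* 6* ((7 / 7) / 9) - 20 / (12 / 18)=-1461 / 49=-29.82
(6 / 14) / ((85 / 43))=0.22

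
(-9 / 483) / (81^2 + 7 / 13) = -39 / 13733300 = -0.00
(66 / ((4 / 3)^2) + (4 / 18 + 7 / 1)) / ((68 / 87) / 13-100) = -1203761 / 2712768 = -0.44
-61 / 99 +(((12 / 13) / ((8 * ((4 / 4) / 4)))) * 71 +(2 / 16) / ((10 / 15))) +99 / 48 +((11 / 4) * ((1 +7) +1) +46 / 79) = 6073472 / 101673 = 59.74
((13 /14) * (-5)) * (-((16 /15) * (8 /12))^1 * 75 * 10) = 52000 /21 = 2476.19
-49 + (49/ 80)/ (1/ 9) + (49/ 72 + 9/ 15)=-30389/ 720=-42.21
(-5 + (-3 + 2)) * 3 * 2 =-36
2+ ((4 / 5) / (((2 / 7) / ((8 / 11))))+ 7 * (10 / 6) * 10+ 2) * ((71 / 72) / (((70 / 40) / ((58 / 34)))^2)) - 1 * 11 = 2189146787 / 21029085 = 104.10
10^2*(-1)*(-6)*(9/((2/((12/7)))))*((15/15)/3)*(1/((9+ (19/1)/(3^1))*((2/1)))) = 8100/161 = 50.31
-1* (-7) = 7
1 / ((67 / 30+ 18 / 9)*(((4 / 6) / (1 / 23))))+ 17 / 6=49927 / 17526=2.85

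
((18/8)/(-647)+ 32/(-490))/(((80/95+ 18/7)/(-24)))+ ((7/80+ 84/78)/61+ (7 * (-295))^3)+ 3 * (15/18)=-574316799340614838279/65221585520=-8805624622.00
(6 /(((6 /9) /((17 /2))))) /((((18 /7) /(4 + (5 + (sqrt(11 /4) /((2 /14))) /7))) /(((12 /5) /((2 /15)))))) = 1071 * sqrt(11) /4 + 9639 /2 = 5707.53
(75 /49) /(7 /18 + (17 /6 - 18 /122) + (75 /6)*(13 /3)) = 82350 /3079699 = 0.03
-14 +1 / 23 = -321 / 23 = -13.96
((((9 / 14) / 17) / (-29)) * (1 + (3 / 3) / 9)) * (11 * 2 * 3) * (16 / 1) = -5280 / 3451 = -1.53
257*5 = 1285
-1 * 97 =-97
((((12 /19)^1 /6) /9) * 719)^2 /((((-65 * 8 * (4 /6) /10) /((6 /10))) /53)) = -27398933 /422370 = -64.87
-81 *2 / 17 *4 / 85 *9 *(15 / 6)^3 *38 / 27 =-25650 / 289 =-88.75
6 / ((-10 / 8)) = -24 / 5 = -4.80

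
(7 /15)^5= 16807 /759375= 0.02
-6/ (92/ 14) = -21/ 23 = -0.91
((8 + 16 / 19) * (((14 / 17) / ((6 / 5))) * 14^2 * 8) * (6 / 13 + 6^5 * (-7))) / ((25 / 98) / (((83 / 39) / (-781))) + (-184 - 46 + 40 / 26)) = 1179258459796480 / 733364071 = 1608012.32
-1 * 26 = -26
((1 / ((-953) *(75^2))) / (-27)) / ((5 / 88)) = 88 / 723684375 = 0.00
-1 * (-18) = 18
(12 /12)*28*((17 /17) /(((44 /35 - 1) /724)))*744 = 175960960 /3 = 58653653.33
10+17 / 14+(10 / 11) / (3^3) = 46769 / 4158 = 11.25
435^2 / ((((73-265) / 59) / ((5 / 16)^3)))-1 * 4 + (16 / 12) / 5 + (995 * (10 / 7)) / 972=-3961403133413 / 2229534720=-1776.78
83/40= 2.08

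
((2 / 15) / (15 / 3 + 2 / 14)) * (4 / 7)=2 / 135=0.01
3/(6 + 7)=3/13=0.23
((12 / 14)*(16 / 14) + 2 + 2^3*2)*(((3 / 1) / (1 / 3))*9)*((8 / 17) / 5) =120528 / 833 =144.69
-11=-11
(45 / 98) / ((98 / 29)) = 1305 / 9604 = 0.14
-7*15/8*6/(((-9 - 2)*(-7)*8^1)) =-45/352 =-0.13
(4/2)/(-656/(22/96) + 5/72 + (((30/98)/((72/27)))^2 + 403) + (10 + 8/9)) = -10141824/12416502991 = -0.00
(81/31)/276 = 27/2852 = 0.01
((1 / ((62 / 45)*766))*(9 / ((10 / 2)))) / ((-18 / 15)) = -135 / 94984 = -0.00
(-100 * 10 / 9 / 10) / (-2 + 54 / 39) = 325 / 18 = 18.06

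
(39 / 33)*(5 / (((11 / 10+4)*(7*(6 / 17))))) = 325 / 693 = 0.47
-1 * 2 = -2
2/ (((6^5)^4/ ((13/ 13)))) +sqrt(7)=1/ 1828079220031488 +sqrt(7)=2.65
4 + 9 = 13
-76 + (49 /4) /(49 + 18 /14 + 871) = -1960153 /25796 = -75.99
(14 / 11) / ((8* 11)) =7 / 484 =0.01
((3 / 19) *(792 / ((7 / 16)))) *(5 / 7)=190080 / 931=204.17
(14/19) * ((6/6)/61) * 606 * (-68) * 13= -7499856/1159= -6470.97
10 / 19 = 0.53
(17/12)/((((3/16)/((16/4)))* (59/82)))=42.00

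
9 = 9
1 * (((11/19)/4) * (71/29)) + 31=31.35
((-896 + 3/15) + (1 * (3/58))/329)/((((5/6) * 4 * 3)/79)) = -6751992777/954100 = -7076.82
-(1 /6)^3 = -1 /216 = -0.00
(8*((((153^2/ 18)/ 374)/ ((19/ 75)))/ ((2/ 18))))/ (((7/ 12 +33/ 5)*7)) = 12393000/ 630553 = 19.65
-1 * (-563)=563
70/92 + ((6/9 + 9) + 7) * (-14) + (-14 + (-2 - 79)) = -45205/138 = -327.57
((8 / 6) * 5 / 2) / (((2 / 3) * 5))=1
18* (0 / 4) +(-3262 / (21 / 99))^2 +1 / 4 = 945931537 / 4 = 236482884.25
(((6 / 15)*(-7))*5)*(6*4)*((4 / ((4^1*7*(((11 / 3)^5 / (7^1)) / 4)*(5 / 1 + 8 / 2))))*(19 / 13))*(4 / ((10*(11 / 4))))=-0.05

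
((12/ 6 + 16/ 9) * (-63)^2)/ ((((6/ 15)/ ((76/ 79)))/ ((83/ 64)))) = 59113845/ 1264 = 46767.28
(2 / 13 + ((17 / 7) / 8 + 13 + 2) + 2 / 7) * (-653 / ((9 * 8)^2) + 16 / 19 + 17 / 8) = 3207257701 / 71705088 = 44.73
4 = 4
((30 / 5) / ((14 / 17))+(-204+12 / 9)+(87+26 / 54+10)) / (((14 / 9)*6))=-18503 / 1764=-10.49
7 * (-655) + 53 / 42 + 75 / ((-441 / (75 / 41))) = -55256129 / 12054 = -4584.05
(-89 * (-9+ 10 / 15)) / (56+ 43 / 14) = 31150 / 2481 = 12.56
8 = 8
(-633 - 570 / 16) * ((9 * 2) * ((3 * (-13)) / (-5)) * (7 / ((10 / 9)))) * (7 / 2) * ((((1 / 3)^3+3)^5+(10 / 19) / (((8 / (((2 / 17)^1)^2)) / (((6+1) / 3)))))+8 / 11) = -255051839732409140603 / 475549153200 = -536331182.63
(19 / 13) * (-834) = -15846 / 13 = -1218.92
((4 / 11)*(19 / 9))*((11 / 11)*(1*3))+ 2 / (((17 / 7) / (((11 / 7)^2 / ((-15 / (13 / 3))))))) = 101054 / 58905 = 1.72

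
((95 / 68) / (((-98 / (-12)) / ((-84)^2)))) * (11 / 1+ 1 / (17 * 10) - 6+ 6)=3839292 / 289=13284.75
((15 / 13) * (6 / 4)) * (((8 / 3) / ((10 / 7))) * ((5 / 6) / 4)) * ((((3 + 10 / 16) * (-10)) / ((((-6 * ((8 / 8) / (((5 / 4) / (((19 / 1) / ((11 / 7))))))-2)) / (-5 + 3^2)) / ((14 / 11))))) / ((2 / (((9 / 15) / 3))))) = 35525 / 131664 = 0.27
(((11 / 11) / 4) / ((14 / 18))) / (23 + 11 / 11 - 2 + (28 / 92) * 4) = 0.01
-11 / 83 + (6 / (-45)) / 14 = -1238 / 8715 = -0.14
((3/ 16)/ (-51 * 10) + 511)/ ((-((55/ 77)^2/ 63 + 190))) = -4290679953/ 1595429600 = -2.69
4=4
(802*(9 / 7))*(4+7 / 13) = 4679.80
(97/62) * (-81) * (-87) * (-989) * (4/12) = -225346617/62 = -3634622.85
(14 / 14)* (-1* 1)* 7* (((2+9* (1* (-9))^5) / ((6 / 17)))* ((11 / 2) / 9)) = 695653651 / 108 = 6441237.51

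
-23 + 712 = 689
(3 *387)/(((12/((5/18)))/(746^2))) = 29912735/2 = 14956367.50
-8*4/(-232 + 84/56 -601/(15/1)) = 0.12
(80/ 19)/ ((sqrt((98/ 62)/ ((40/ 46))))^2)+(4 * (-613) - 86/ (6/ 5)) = -161969023/ 64239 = -2521.35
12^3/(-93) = -576/31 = -18.58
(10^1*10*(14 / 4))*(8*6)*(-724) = -12163200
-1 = -1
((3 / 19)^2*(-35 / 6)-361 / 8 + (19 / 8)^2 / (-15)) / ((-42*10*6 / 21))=15819241 / 41587200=0.38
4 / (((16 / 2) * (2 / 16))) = 4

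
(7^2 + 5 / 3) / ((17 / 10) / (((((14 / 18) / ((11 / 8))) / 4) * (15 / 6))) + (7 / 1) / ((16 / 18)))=212800 / 53271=3.99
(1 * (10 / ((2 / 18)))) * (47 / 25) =846 / 5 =169.20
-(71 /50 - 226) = 11229 /50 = 224.58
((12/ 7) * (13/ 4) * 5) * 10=278.57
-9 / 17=-0.53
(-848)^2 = 719104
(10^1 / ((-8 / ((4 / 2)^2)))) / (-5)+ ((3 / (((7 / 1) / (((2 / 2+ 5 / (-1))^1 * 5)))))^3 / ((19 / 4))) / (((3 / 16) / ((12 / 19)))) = -55172177 / 123823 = -445.57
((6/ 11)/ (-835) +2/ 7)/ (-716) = -4582/ 11508805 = -0.00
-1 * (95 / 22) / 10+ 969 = 42617 / 44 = 968.57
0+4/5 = 4/5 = 0.80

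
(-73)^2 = 5329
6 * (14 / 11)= 84 / 11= 7.64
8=8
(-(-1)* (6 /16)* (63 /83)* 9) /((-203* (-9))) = 27 /19256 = 0.00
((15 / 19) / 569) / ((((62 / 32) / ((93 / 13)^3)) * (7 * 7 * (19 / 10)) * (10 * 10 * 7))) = 622728 / 154790265539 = 0.00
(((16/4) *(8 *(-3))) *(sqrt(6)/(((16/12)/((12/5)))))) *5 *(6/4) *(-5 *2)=12960 *sqrt(6)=31745.39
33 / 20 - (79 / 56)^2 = -5333 / 15680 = -0.34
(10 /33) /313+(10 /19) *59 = 6094300 /196251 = 31.05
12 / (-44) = -3 / 11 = -0.27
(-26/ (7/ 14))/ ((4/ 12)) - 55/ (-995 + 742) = -155.78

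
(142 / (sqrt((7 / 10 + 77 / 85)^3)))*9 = 628.00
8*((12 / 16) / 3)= 2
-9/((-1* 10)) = 9/10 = 0.90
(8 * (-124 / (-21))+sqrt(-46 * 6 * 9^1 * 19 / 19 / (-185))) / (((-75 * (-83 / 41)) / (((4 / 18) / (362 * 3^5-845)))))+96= 96.00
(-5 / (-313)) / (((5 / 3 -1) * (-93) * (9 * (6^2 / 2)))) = -5 / 3143772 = -0.00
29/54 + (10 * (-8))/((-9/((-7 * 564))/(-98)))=185713949/54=3439147.20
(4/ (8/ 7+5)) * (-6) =-168/ 43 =-3.91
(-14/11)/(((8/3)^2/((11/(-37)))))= 63/1184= 0.05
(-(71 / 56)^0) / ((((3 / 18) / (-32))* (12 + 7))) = 192 / 19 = 10.11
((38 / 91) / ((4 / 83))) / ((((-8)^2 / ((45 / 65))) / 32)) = 14193 / 4732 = 3.00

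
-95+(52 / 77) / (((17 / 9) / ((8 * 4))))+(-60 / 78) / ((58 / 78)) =-3211261 / 37961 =-84.59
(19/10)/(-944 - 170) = -0.00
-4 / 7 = -0.57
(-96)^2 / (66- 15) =180.71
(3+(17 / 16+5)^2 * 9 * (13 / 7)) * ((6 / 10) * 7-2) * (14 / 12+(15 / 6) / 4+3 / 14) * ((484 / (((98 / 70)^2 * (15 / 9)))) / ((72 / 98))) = 165398566421 / 301056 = 549394.69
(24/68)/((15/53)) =106/85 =1.25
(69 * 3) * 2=414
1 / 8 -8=-63 / 8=-7.88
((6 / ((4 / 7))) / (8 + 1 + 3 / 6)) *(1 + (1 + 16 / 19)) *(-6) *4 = -27216 / 361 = -75.39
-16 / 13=-1.23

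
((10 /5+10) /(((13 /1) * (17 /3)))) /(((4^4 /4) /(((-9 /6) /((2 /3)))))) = -81 /14144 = -0.01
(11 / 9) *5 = 55 / 9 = 6.11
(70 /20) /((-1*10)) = -7 /20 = -0.35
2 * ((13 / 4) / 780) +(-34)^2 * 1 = 138721 / 120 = 1156.01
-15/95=-3/19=-0.16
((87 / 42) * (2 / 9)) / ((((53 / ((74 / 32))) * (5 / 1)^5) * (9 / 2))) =1073 / 751275000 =0.00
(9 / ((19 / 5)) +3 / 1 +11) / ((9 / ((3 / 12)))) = 311 / 684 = 0.45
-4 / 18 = -2 / 9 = -0.22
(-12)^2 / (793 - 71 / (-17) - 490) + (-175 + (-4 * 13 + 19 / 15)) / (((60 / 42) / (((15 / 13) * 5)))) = -911.15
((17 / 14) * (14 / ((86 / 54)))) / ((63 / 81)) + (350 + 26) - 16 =112491 / 301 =373.72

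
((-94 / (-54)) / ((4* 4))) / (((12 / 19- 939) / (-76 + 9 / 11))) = 738511 / 84723408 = 0.01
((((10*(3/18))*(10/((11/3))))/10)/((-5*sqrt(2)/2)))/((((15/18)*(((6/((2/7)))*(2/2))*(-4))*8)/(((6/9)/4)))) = sqrt(2)/36960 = 0.00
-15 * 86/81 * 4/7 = -9.10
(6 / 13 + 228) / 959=2970 / 12467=0.24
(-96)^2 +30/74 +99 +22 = 345484/37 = 9337.41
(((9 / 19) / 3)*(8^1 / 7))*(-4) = -96 / 133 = -0.72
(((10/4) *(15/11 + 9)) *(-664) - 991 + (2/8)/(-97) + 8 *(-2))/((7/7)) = -77723007/4268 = -18210.64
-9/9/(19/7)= -7/19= -0.37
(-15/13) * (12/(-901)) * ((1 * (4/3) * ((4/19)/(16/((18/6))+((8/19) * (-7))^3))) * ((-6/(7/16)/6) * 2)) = 2079360/2137423379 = 0.00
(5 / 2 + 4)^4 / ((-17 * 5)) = -28561 / 1360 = -21.00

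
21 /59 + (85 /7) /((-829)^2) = 101029442 /283830533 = 0.36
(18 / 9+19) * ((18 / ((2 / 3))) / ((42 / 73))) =1971 / 2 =985.50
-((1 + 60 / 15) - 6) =1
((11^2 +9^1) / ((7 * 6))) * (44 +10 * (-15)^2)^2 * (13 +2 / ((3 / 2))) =14708508620 / 63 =233468390.79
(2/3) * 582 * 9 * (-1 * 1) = -3492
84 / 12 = 7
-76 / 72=-19 / 18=-1.06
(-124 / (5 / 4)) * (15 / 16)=-93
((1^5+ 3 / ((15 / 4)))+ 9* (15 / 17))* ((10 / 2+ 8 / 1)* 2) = 21528 / 85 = 253.27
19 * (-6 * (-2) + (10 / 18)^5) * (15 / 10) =343.51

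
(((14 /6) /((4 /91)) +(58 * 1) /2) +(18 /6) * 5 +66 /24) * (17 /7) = 10183 /42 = 242.45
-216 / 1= -216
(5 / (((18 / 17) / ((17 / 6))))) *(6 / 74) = 1445 / 1332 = 1.08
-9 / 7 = -1.29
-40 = -40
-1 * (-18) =18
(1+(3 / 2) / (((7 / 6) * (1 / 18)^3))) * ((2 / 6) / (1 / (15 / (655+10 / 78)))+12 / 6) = 107709241 / 7154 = 15055.81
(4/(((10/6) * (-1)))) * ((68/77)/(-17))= 48/385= 0.12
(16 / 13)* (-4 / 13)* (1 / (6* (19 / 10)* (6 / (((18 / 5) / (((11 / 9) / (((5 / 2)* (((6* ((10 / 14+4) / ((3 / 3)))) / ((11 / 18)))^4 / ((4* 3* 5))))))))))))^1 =-264479053824 / 84805721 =-3118.65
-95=-95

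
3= 3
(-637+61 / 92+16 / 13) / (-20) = 759587 / 23920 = 31.76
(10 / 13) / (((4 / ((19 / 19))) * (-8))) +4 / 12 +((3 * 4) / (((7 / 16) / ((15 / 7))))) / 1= 1806577 / 30576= 59.08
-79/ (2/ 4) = -158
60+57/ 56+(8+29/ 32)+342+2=92719/ 224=413.92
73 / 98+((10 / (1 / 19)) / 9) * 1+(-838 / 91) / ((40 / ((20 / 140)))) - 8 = 1584959 / 114660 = 13.82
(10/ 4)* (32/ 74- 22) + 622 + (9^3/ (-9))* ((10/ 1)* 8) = -218741/ 37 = -5911.92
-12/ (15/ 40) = -32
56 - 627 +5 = -566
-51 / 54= -17 / 18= -0.94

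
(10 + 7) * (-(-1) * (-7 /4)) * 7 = -833 /4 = -208.25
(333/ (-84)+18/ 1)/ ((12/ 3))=393/ 112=3.51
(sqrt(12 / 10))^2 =6 / 5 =1.20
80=80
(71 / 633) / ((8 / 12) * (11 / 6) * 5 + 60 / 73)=15549 / 961105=0.02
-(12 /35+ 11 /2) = -5.84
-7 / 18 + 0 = -7 / 18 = -0.39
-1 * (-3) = 3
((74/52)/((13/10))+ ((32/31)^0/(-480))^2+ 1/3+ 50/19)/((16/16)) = 3003344011/739814400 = 4.06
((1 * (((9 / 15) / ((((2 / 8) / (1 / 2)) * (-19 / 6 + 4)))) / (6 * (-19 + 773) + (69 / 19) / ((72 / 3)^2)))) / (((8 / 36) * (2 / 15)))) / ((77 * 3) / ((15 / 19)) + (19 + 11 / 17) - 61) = 198288 / 4637504575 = 0.00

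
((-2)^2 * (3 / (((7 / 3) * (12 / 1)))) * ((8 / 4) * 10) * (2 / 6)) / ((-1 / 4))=-80 / 7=-11.43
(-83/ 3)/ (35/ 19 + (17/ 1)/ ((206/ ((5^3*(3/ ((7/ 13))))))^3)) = -0.04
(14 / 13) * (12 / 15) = 56 / 65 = 0.86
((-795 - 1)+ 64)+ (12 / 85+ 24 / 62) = -1927428 / 2635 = -731.47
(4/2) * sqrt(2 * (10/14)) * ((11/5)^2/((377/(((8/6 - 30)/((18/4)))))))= -41624 * sqrt(70)/1781325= -0.20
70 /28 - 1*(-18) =41 /2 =20.50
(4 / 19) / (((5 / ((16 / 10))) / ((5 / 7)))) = 32 / 665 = 0.05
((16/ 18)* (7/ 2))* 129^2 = 51772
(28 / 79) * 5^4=17500 / 79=221.52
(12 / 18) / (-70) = -1 / 105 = -0.01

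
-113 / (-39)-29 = -1018 / 39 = -26.10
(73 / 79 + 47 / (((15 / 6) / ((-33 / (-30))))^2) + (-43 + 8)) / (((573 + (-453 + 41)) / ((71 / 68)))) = -87559117 / 540557500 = -0.16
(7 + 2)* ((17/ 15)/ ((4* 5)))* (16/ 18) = 34/ 75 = 0.45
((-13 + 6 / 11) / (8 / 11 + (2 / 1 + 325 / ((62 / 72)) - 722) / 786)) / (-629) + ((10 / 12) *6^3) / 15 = 12.07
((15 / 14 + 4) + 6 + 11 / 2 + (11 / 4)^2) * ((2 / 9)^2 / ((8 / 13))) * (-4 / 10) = -11713 / 15120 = -0.77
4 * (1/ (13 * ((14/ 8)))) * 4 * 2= 1.41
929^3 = 801765089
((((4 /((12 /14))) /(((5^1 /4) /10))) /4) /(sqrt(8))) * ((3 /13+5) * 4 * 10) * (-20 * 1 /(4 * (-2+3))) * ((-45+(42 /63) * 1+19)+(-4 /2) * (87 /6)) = 15517600 * sqrt(2) /117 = 187565.82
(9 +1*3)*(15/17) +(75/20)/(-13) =9105/884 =10.30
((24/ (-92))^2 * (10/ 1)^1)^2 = 129600/ 279841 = 0.46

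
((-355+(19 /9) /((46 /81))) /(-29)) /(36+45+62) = 113 /1334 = 0.08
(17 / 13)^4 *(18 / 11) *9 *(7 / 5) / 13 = 94712814 / 20421115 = 4.64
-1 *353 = -353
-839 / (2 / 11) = -9229 / 2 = -4614.50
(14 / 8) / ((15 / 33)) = 77 / 20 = 3.85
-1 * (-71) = 71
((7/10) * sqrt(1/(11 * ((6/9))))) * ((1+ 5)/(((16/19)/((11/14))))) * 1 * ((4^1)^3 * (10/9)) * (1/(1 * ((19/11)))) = 22 * sqrt(66)/3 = 59.58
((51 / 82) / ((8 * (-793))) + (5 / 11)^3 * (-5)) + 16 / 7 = 8801964401 / 4846777936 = 1.82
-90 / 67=-1.34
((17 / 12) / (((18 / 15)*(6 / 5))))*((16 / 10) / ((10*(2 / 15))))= 85 / 72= 1.18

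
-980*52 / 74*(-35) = 891800 / 37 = 24102.70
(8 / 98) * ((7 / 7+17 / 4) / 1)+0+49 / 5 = 358 / 35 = 10.23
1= 1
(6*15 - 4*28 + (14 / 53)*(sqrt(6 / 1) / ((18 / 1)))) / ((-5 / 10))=44 - 14*sqrt(6) / 477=43.93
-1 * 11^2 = -121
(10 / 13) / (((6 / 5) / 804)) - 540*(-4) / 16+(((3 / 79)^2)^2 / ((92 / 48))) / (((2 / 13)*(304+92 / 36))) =20897845477832941 / 32131518770221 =650.38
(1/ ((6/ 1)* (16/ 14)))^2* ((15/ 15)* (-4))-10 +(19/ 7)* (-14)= -27697/ 576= -48.09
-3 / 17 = -0.18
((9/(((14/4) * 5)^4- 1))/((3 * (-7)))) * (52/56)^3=-4394/1200987403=-0.00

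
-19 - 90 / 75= -101 / 5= -20.20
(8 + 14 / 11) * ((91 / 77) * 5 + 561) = 636072 / 121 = 5256.79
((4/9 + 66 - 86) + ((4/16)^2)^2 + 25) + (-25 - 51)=-162551/2304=-70.55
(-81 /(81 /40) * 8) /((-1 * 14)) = 160 /7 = 22.86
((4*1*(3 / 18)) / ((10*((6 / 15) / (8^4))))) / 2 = 1024 / 3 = 341.33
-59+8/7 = -57.86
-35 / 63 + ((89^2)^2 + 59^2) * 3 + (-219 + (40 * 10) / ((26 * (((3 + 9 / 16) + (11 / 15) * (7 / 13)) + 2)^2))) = 585283091097810742 / 3109289121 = 188236946.88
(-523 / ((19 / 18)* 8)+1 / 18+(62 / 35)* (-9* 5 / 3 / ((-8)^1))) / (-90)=70093 / 107730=0.65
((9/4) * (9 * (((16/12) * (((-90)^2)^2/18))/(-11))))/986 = -9073.85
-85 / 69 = -1.23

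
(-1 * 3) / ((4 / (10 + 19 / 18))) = -199 / 24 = -8.29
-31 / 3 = -10.33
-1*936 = -936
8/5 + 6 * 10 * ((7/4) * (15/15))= 533/5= 106.60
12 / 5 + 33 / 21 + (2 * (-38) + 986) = 31989 / 35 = 913.97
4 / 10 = 2 / 5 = 0.40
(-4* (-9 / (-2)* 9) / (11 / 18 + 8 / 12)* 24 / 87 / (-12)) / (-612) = -54 / 11339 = -0.00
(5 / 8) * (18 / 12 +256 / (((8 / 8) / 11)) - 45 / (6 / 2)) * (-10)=-140125 / 8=-17515.62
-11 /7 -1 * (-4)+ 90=647 /7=92.43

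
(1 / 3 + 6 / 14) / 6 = 8 / 63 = 0.13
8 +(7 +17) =32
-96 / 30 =-16 / 5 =-3.20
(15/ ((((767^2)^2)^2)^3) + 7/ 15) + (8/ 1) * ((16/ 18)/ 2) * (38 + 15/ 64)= 21095070960480192984517023134771125608905697533620962857680463670064663867/ 154643348248205373349069974922978032483628962940937253171885780753100890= 136.41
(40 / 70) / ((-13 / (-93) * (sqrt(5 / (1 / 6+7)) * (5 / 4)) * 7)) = 0.56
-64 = -64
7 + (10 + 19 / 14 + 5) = 327 / 14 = 23.36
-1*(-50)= 50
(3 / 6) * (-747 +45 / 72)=-5971 / 16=-373.19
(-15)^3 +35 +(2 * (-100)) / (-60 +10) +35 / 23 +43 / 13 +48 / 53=-52774708 / 15847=-3330.26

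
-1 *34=-34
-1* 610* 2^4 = -9760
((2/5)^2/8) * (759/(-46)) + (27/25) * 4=399/100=3.99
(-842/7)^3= -596947688/343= -1740372.27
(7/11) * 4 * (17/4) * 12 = 1428/11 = 129.82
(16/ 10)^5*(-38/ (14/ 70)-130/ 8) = -270336/ 125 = -2162.69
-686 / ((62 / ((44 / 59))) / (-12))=99.02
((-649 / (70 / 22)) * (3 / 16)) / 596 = -0.06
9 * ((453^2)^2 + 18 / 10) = 1894983015726 / 5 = 378996603145.20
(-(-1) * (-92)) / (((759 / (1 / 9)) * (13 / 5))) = -20 / 3861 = -0.01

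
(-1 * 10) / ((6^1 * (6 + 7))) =-5 / 39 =-0.13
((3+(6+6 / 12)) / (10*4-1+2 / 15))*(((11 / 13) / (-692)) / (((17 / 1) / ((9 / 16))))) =-28215 / 2872674688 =-0.00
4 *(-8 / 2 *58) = -928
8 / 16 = 1 / 2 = 0.50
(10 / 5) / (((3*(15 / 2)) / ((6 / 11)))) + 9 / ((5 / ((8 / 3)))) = 160 / 33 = 4.85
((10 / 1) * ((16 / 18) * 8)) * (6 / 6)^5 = 640 / 9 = 71.11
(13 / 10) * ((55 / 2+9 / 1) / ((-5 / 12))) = -2847 / 25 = -113.88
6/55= 0.11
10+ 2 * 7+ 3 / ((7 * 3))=169 / 7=24.14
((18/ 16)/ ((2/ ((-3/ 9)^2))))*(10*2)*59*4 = 295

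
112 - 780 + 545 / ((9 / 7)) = -2197 / 9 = -244.11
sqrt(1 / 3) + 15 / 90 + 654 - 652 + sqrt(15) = 6.62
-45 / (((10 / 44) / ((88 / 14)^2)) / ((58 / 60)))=-1852752 / 245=-7562.25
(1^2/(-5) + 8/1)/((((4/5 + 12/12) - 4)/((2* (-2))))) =156/11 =14.18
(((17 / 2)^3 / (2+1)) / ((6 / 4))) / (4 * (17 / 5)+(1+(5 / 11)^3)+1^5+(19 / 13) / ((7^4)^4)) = 14125597153169226920195 / 1624403180781036381744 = 8.70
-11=-11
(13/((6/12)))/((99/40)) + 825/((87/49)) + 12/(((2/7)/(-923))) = -38290.84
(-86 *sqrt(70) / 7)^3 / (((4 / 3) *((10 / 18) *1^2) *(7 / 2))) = -17173512 *sqrt(70) / 343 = -418903.53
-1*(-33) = 33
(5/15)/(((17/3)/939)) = 55.24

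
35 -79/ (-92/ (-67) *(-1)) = 8513/ 92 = 92.53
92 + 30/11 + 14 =1196/11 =108.73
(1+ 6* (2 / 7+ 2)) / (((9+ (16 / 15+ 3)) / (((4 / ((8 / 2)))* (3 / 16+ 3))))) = 78795 / 21952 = 3.59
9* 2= 18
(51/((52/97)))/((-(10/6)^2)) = -44523/1300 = -34.25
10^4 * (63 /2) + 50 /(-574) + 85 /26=2350553745 /7462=315003.18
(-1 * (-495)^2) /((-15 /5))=81675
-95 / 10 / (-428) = 19 / 856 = 0.02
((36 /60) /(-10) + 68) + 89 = 7847 /50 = 156.94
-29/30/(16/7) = -203/480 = -0.42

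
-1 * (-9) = 9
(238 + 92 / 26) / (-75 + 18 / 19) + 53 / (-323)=-20239603 / 5907993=-3.43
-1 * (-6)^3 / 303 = 72 / 101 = 0.71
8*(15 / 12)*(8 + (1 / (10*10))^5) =80000000001 / 1000000000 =80.00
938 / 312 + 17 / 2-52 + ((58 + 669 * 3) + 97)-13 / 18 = 992527 / 468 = 2120.78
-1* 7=-7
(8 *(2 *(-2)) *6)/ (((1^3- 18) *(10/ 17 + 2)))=48/ 11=4.36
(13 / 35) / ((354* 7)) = 13 / 86730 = 0.00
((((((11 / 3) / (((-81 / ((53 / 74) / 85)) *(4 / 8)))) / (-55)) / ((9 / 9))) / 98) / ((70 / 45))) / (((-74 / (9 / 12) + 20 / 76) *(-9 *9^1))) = 1007 / 88218106886700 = 0.00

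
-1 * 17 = -17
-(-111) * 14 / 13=1554 / 13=119.54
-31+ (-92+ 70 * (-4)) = -403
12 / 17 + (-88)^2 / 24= 16492 / 51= 323.37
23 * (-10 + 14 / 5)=-828 / 5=-165.60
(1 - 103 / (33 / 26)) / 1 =-2645 / 33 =-80.15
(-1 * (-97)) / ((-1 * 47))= -97 / 47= -2.06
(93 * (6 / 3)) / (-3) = -62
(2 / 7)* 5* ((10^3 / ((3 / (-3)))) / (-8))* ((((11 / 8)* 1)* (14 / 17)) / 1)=6875 / 34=202.21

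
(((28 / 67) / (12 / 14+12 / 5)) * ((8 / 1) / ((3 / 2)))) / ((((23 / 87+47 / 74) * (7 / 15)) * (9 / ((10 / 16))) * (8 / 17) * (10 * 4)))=3192175 / 530779896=0.01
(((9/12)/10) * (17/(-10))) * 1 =-51/400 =-0.13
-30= -30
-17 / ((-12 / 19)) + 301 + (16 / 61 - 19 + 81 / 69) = 310.35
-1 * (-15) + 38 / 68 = 529 / 34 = 15.56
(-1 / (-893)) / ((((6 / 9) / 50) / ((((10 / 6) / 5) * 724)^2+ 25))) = 13110025 / 2679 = 4893.63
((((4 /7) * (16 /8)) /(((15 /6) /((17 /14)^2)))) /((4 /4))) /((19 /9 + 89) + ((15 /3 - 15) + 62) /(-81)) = 0.01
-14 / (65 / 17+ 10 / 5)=-238 / 99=-2.40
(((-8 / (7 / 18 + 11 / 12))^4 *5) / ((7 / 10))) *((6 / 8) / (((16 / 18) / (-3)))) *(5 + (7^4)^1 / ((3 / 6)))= -4185517075660800 / 34157767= -122534856.44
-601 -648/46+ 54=-12905/23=-561.09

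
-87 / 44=-1.98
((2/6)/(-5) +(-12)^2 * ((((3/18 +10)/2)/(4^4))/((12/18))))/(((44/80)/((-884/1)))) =-162877/24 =-6786.54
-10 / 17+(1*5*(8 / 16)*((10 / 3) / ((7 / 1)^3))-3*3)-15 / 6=-422069 / 34986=-12.06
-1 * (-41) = 41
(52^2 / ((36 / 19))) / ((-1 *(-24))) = 3211 / 54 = 59.46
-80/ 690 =-8/ 69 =-0.12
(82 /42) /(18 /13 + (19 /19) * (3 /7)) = 533 /495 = 1.08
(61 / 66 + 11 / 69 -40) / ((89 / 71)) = -4194325 / 135102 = -31.05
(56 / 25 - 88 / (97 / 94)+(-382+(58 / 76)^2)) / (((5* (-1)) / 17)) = 27648551239 / 17508500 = 1579.15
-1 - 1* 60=-61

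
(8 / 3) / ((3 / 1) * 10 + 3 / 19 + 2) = 152 / 1833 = 0.08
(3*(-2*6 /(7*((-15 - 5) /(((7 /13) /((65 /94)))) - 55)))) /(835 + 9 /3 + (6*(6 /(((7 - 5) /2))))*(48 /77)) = 65142 /879356215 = 0.00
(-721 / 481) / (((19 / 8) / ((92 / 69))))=-23072 / 27417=-0.84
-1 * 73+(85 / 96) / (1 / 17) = -5563 / 96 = -57.95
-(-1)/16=1/16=0.06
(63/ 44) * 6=189/ 22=8.59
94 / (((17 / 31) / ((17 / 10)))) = 1457 / 5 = 291.40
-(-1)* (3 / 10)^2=9 / 100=0.09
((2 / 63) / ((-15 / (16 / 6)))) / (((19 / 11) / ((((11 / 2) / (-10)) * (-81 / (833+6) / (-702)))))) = 242 / 979175925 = 0.00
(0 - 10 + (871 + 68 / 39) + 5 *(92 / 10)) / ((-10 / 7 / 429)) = -2728957 / 10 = -272895.70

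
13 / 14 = 0.93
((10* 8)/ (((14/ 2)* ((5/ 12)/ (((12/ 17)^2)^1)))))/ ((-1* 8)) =-3456/ 2023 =-1.71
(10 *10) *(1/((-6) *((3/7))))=-350/9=-38.89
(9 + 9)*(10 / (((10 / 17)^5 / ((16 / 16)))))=12778713 / 5000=2555.74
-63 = -63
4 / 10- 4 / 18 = 0.18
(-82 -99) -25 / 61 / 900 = -397477 / 2196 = -181.00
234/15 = 78/5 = 15.60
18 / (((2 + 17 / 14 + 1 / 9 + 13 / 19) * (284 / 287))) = 4.54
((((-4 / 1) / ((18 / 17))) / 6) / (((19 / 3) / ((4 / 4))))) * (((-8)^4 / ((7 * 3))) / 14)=-34816 / 25137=-1.39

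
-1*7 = -7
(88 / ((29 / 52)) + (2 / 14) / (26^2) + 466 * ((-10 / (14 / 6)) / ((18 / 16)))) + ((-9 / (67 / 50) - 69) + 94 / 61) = -1691.62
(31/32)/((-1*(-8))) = 31/256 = 0.12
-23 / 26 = -0.88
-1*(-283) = 283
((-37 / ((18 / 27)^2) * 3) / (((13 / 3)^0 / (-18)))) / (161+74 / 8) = 5994 / 227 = 26.41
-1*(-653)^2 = -426409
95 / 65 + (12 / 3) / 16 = 89 / 52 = 1.71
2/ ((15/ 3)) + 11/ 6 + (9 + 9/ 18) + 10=326/ 15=21.73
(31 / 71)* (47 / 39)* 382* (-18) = -3339444 / 923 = -3618.03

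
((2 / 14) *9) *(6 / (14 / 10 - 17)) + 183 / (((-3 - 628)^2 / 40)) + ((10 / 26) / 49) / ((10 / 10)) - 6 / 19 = -3778345672 / 4818942583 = -0.78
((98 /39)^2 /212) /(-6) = -2401 /483678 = -0.00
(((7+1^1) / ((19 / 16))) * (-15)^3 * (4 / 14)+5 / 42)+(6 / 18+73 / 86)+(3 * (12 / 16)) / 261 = -12926289143 / 1990212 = -6494.93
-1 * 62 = -62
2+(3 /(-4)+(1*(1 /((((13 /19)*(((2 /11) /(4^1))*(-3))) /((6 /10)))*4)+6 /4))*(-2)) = 1.47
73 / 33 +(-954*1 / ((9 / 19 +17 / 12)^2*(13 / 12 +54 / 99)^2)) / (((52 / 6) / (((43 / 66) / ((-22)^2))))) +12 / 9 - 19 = -40160730034 / 2596009975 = -15.47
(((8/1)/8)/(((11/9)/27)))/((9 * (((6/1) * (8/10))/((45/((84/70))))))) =3375/176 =19.18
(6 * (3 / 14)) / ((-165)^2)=1 / 21175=0.00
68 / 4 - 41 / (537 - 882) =5906 / 345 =17.12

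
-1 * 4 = -4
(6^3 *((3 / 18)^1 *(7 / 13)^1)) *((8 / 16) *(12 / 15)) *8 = 4032 / 65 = 62.03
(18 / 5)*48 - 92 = 404 / 5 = 80.80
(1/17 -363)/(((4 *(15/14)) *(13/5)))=-21595/663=-32.57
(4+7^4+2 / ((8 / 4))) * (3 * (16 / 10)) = 57744 / 5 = 11548.80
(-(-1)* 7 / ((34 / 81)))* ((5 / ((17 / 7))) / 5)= 3969 / 578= 6.87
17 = 17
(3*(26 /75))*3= 78 /25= 3.12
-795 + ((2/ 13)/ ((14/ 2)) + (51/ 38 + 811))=60045/ 3458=17.36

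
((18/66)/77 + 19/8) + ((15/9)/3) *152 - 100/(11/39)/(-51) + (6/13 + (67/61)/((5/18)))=403624452089/4110626520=98.19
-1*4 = -4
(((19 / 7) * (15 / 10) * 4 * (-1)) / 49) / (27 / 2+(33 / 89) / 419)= -2834116 / 115124863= -0.02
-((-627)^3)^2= -60758248384885689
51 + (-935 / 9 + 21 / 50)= -23611 / 450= -52.47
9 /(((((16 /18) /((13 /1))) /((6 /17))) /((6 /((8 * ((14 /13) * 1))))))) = 123201 /3808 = 32.35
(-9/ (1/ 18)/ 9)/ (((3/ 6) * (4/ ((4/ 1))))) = -36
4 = 4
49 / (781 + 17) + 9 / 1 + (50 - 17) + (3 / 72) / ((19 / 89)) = 42.26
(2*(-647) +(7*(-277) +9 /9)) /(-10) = 1616 /5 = 323.20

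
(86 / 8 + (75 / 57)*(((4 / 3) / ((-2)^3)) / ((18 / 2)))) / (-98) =-22009 / 201096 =-0.11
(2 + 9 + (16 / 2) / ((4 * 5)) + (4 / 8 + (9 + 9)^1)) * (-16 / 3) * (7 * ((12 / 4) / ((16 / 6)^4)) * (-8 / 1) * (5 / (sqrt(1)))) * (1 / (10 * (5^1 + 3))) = 169533 / 5120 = 33.11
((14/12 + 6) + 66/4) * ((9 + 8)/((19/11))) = 13277/57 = 232.93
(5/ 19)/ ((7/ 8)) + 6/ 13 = 1318/ 1729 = 0.76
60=60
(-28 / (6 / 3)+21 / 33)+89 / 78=-10487 / 858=-12.22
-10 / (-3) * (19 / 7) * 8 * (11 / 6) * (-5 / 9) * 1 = -41800 / 567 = -73.72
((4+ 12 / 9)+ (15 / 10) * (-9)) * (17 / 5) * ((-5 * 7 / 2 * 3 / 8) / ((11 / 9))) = 52479 / 352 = 149.09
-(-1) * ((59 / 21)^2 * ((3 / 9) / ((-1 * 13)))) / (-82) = 0.00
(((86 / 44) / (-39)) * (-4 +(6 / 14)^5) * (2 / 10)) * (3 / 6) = 576071 / 28840812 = 0.02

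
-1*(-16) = 16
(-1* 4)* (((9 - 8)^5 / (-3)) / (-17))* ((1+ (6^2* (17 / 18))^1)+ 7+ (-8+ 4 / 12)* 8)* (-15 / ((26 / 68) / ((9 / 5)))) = -1392 / 13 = -107.08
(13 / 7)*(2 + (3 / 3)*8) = 130 / 7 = 18.57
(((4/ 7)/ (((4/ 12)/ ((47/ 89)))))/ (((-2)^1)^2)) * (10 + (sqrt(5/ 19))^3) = 705 * sqrt(95)/ 224903 + 1410/ 623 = 2.29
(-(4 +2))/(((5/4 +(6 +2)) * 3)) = -0.22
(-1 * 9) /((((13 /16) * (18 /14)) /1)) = -112 /13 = -8.62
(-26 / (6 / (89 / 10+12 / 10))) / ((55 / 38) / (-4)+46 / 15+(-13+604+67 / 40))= -49894 / 678733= -0.07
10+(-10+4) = 4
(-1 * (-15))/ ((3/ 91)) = 455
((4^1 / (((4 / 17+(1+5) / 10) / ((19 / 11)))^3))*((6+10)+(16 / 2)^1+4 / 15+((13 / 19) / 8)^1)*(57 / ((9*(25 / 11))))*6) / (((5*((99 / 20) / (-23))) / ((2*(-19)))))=6541116959728936 / 12862247607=508551.63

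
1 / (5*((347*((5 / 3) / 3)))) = 9 / 8675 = 0.00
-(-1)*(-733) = -733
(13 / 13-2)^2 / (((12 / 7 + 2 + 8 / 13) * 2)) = 91 / 788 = 0.12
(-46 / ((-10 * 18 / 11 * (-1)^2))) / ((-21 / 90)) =-253 / 21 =-12.05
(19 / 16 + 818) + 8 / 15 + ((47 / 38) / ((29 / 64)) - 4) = 108231883 / 132240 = 818.45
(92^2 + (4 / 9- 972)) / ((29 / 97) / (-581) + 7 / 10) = 38002652240 / 3547881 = 10711.37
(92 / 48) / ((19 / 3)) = 23 / 76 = 0.30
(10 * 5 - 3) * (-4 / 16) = -47 / 4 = -11.75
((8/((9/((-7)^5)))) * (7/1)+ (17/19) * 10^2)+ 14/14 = -17867177/171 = -104486.42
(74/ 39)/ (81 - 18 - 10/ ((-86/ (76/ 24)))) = 6364/ 212537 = 0.03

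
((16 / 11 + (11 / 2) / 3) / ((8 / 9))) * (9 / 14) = 837 / 352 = 2.38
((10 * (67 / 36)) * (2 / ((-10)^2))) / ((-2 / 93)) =-2077 / 120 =-17.31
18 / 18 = 1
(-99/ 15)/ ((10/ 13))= -429/ 50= -8.58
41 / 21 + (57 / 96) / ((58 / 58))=1711 / 672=2.55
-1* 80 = -80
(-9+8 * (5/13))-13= -246/13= -18.92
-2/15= -0.13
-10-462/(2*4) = -271/4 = -67.75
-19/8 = -2.38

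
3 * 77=231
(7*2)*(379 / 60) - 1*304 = -6467 / 30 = -215.57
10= 10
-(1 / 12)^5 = -1 / 248832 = -0.00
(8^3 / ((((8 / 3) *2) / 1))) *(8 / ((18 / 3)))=128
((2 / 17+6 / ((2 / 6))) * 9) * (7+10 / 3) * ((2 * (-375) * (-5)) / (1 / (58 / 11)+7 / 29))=249202800 / 17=14658988.24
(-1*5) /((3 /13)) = -65 /3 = -21.67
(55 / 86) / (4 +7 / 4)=110 / 989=0.11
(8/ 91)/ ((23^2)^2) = 8/ 25465531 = 0.00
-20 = -20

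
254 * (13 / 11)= 3302 / 11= 300.18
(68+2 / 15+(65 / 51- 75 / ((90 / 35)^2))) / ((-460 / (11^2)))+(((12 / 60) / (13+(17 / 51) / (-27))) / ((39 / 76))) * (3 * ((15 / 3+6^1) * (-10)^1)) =-25.18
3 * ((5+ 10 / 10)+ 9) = 45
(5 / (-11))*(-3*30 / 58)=225 / 319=0.71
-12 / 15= -4 / 5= -0.80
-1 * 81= -81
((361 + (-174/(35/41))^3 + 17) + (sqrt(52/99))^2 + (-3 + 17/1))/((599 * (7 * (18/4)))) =-71886009211592/160179413625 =-448.78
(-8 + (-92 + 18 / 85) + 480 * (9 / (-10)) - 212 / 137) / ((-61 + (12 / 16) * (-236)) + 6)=3105347 / 1350820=2.30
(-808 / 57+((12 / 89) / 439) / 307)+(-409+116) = -210016899989 / 683703429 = -307.18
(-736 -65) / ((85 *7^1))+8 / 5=151 / 595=0.25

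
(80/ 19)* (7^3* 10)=274400/ 19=14442.11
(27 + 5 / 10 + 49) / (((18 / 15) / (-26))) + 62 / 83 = -275021 / 166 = -1656.75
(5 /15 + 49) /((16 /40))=370 /3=123.33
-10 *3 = -30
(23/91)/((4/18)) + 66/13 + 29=493/14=35.21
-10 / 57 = -0.18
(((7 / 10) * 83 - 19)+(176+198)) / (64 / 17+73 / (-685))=9621099 / 85198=112.93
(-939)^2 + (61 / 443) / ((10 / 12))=1953012381 / 2215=881721.17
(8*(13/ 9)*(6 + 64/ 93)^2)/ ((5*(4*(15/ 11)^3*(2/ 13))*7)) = 87025300076/ 9194968125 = 9.46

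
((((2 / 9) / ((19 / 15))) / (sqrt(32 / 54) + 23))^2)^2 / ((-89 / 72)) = -1330833324240000 / 480546098292426857535449 + 102293902080000 * sqrt(3) / 480546098292426857535449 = -0.00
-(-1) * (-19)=-19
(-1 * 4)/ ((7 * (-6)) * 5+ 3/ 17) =68/ 3567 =0.02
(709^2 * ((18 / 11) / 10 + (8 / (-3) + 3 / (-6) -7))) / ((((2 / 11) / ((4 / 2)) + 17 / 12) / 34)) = -112835798708 / 995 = -113402812.77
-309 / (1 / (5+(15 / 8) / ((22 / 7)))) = -304365 / 176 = -1729.35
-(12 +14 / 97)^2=-1387684 / 9409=-147.48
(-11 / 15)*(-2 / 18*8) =88 / 135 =0.65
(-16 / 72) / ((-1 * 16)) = 1 / 72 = 0.01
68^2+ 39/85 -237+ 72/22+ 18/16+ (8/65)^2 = 27759264259/6320600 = 4391.87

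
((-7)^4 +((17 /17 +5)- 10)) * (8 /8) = 2397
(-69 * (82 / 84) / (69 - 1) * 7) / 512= -0.01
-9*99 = -891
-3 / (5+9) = -3 / 14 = -0.21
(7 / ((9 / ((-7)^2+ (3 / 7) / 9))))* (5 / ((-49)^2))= 5150 / 64827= 0.08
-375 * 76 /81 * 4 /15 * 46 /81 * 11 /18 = -1922800 /59049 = -32.56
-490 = -490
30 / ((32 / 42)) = 315 / 8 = 39.38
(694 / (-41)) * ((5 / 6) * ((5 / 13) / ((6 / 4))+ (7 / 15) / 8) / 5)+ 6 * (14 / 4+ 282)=328520063 / 191880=1712.11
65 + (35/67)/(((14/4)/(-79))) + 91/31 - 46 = 21070/2077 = 10.14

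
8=8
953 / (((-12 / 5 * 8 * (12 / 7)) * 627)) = -33355 / 722304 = -0.05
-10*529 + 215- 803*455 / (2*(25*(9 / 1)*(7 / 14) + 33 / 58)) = -43877435 / 6558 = -6690.67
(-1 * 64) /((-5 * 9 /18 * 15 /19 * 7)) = 2432 /525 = 4.63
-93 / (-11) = 8.45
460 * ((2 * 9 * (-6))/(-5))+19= 9955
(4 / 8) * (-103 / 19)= -103 / 38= -2.71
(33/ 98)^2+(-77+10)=-642379/ 9604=-66.89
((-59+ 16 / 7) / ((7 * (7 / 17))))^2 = 45549001 / 117649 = 387.16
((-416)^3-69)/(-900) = 79990.41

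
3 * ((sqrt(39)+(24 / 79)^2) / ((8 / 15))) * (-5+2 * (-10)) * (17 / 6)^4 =-10440125 * sqrt(39) / 1152-10440125 / 12482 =-57432.39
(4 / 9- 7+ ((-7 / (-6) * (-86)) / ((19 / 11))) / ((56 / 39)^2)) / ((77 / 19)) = -2660507 / 310464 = -8.57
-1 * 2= -2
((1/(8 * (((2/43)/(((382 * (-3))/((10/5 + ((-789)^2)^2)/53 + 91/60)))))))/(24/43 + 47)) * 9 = -1516111587/19020089972287654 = -0.00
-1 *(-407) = 407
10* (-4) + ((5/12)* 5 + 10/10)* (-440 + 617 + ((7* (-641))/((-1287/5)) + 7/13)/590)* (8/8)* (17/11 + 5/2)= 3683402363/1698840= 2168.19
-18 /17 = -1.06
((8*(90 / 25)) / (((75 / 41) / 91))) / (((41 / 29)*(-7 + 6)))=-126672 / 125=-1013.38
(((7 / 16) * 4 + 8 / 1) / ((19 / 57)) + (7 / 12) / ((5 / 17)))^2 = 877969 / 900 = 975.52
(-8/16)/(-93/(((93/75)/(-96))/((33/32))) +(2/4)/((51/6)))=-17/252452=-0.00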